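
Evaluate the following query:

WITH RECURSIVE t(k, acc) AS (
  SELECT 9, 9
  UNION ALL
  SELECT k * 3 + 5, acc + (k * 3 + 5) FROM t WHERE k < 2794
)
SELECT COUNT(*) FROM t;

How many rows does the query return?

Base: k=9, acc=9.
Iteration 1: 9 < 2794 holds -> k = 9 * 3 + 5 = 32, acc = 9 + 32 = 41.
Iteration 2: 32 < 2794 holds -> k = 32 * 3 + 5 = 101, acc = 41 + 101 = 142.
Iteration 3: 101 < 2794 holds -> k = 101 * 3 + 5 = 308, acc = 142 + 308 = 450.
Iteration 4: 308 < 2794 holds -> k = 308 * 3 + 5 = 929, acc = 450 + 929 = 1379.
Iteration 5: 929 < 2794 holds -> k = 929 * 3 + 5 = 2792, acc = 1379 + 2792 = 4171.
Iteration 6: 2792 < 2794 holds -> k = 2792 * 3 + 5 = 8381, acc = 4171 + 8381 = 12552.
Iteration 7: 8381 < 2794 fails; recursion stops.
Total rows emitted: 7.

7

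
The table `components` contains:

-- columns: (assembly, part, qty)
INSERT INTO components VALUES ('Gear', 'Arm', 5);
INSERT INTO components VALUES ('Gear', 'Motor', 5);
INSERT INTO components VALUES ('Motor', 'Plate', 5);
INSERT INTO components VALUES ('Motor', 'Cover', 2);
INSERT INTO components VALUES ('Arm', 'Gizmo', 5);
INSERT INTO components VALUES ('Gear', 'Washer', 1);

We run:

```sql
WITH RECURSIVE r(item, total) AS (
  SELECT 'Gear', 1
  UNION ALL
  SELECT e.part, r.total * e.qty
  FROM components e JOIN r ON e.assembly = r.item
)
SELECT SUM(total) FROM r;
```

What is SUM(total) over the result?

72

Base: (Gear, total=1).
Iteration 1: components of {Gear} -> Arm = 1*5 = 5, Motor = 1*5 = 5, Washer = 1*1 = 1.
Iteration 2: components of {Arm,Motor,Washer} -> Cover = 5*2 = 10, Gizmo = 5*5 = 25, Plate = 5*5 = 25.
Iteration 3: no further components; recursion stops.
SUM(total) = 1 + 5 + 5 + 1 + 25 + 25 + 10 = 72.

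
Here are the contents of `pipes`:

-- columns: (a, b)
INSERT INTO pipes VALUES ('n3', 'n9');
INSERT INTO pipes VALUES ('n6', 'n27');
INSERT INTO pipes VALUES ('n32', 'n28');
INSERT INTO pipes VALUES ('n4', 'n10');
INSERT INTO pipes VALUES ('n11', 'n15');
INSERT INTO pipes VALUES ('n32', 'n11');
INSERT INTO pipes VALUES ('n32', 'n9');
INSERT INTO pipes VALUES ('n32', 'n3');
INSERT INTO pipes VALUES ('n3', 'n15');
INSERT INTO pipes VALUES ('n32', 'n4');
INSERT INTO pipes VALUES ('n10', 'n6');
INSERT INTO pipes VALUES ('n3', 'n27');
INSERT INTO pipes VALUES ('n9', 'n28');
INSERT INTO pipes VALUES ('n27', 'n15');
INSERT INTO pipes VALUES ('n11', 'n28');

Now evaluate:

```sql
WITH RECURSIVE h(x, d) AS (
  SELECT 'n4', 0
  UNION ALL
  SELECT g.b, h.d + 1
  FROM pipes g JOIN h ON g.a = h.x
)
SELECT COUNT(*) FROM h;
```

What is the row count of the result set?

Base: (n4, d=0).
Iteration 1: edges from {n4} -> (n10, d=1).
Iteration 2: edges from {n10} -> (n6, d=2).
Iteration 3: edges from {n6} -> (n27, d=3).
Iteration 4: edges from {n27} -> (n15, d=4).
Iteration 5: no outgoing edges from {n15}; recursion stops.
Total rows emitted: 5.

5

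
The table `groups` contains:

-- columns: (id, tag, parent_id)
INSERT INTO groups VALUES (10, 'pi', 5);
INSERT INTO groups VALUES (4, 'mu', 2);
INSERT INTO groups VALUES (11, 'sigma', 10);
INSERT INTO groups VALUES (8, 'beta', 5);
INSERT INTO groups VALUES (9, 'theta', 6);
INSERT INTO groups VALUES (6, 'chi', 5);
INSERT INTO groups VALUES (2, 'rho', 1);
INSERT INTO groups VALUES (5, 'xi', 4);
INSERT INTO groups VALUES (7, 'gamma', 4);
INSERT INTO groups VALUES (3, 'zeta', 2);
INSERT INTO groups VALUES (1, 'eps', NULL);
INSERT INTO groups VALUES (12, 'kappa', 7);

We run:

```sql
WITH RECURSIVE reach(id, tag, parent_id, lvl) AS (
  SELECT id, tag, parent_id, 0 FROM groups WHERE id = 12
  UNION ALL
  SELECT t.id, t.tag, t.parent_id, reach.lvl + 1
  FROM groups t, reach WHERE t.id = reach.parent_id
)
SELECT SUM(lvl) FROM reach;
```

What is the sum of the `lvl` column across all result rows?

Base: id=12 (kappa), parent_id=7, lvl 0.
Iteration 1: join on id=7 -> gamma (id 7, parent_id=4, lvl 1).
Iteration 2: join on id=4 -> mu (id 4, parent_id=2, lvl 2).
Iteration 3: join on id=2 -> rho (id 2, parent_id=1, lvl 3).
Iteration 4: join on id=1 -> eps (id 1, parent_id=NULL, lvl 4).
Iteration 5: parent_id is NULL; no match; recursion stops.
SUM(lvl) = 0 + 1 + 2 + 3 + 4 = 10.

10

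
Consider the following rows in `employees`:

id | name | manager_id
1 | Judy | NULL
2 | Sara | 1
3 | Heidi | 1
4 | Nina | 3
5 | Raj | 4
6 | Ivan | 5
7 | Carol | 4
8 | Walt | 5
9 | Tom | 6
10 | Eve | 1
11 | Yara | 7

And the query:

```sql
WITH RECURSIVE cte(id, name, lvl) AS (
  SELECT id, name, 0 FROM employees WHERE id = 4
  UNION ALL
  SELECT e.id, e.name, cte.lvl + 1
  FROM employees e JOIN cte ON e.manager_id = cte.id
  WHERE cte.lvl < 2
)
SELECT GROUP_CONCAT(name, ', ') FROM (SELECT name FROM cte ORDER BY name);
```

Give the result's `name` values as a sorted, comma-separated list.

Base: id=4 (Nina) at lvl 0.
Iteration 1: rows with manager_id in {4} -> Raj (id 5, lvl 1), Carol (id 7, lvl 1).
Iteration 2: rows with manager_id in {5,7} -> Ivan (id 6, lvl 2), Walt (id 8, lvl 2), Yara (id 11, lvl 2).
Iteration 3: lvl < 2 fails for all current rows; recursion stops.

Carol, Ivan, Nina, Raj, Walt, Yara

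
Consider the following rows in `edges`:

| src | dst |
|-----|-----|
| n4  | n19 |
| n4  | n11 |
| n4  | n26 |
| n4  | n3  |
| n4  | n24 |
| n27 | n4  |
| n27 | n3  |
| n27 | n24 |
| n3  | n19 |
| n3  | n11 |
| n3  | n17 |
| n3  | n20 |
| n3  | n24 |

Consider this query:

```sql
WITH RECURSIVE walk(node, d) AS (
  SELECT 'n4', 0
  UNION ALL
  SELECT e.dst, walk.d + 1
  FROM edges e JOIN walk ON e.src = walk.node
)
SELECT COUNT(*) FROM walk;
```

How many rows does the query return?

Base: (n4, d=0).
Iteration 1: edges from {n4} -> (n11, d=1), (n19, d=1), (n24, d=1), (n26, d=1), (n3, d=1).
Iteration 2: edges from {n11,n19,n24,n26,n3} -> (n11, d=2), (n17, d=2), (n19, d=2), (n20, d=2), (n24, d=2).
Iteration 3: no outgoing edges from {n11,n17,n19,n20,n24}; recursion stops.
Total rows emitted: 11.

11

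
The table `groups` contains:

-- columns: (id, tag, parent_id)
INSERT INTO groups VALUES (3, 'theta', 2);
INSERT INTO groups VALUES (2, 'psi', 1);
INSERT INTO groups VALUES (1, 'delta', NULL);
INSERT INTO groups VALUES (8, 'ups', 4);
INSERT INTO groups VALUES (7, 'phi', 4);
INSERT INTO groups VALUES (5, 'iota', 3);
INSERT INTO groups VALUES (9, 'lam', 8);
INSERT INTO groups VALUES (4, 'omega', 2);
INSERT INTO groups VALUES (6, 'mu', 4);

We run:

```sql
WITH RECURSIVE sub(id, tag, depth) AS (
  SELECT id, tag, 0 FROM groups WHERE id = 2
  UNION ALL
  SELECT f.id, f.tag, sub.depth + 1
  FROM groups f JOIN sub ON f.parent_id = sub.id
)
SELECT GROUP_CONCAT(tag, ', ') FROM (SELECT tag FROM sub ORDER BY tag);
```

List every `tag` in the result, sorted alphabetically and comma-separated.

Base: id=2 (psi) at depth 0.
Iteration 1: rows with parent_id in {2} -> theta (id 3, depth 1), omega (id 4, depth 1).
Iteration 2: rows with parent_id in {3,4} -> iota (id 5, depth 2), mu (id 6, depth 2), phi (id 7, depth 2), ups (id 8, depth 2).
Iteration 3: rows with parent_id in {5,6,7,8} -> lam (id 9, depth 3).
Iteration 4: no rows with parent_id in {9}; recursion stops.

iota, lam, mu, omega, phi, psi, theta, ups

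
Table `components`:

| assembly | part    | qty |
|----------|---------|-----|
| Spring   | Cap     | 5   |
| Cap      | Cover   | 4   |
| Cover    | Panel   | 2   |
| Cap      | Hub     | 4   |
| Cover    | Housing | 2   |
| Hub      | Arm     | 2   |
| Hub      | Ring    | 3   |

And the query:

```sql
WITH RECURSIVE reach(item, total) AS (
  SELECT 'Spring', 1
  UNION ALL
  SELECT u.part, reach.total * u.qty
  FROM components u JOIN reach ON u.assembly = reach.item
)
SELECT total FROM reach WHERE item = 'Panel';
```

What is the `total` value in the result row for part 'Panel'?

40

Base: (Spring, total=1).
Iteration 1: components of {Spring} -> Cap = 1*5 = 5.
Iteration 2: components of {Cap} -> Cover = 5*4 = 20, Hub = 5*4 = 20.
Iteration 3: components of {Cover,Hub} -> Arm = 20*2 = 40, Housing = 20*2 = 40, Panel = 20*2 = 40, Ring = 20*3 = 60.
Iteration 4: no further components; recursion stops.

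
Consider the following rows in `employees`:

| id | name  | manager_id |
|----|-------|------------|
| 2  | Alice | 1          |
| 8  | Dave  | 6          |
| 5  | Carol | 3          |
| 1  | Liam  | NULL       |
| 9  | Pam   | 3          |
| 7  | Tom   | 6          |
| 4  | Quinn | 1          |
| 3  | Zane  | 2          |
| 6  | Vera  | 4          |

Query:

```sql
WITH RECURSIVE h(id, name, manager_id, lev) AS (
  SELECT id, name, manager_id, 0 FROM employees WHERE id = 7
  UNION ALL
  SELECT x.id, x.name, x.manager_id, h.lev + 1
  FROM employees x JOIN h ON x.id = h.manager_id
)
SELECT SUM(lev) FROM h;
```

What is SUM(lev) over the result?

Base: id=7 (Tom), manager_id=6, lev 0.
Iteration 1: join on id=6 -> Vera (id 6, manager_id=4, lev 1).
Iteration 2: join on id=4 -> Quinn (id 4, manager_id=1, lev 2).
Iteration 3: join on id=1 -> Liam (id 1, manager_id=NULL, lev 3).
Iteration 4: manager_id is NULL; no match; recursion stops.
SUM(lev) = 0 + 1 + 2 + 3 = 6.

6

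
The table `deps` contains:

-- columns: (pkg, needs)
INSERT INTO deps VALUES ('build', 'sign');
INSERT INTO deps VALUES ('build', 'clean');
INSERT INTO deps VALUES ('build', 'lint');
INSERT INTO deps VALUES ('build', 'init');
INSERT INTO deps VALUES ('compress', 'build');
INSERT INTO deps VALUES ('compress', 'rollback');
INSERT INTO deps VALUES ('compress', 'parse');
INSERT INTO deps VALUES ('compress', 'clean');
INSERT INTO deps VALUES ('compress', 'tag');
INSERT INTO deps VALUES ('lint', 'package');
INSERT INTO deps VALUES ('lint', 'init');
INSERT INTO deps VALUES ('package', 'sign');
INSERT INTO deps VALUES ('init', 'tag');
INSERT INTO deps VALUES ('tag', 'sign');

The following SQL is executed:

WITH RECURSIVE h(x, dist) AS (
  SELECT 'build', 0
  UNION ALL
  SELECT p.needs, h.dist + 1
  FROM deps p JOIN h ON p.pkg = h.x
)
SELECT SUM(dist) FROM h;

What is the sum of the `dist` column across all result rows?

Base: (build, dist=0).
Iteration 1: edges from {build} -> (clean, dist=1), (init, dist=1), (lint, dist=1), (sign, dist=1).
Iteration 2: edges from {clean,init,lint,sign} -> (init, dist=2), (package, dist=2), (tag, dist=2).
Iteration 3: edges from {init,package,tag} -> (sign, dist=3) x2, (tag, dist=3). [UNION ALL keeps all 3 new rows, including repeats]
Iteration 4: edges from {sign,tag} -> (sign, dist=4).
Iteration 5: no outgoing edges from {sign}; recursion stops.
SUM(dist) = 0 + 1 + 1 + 1 + 1 + 2 + 2 + 2 + 3 + 3 + 3 + 4 = 23.

23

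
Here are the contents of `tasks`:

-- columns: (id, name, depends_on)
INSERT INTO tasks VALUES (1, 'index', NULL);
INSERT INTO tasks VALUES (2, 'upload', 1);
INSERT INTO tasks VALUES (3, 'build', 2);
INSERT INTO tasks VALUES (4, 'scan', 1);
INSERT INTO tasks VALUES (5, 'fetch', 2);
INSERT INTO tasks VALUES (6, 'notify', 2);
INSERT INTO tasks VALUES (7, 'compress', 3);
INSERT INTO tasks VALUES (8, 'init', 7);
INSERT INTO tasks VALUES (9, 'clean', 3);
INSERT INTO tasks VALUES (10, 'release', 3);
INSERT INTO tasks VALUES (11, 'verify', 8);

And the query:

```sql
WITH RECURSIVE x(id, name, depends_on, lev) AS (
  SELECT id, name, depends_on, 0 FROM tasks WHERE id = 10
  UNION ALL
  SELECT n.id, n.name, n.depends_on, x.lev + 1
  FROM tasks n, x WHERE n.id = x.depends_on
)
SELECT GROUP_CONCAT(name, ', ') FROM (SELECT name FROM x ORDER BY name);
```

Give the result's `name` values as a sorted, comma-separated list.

build, index, release, upload

Base: id=10 (release), depends_on=3, lev 0.
Iteration 1: join on id=3 -> build (id 3, depends_on=2, lev 1).
Iteration 2: join on id=2 -> upload (id 2, depends_on=1, lev 2).
Iteration 3: join on id=1 -> index (id 1, depends_on=NULL, lev 3).
Iteration 4: depends_on is NULL; no match; recursion stops.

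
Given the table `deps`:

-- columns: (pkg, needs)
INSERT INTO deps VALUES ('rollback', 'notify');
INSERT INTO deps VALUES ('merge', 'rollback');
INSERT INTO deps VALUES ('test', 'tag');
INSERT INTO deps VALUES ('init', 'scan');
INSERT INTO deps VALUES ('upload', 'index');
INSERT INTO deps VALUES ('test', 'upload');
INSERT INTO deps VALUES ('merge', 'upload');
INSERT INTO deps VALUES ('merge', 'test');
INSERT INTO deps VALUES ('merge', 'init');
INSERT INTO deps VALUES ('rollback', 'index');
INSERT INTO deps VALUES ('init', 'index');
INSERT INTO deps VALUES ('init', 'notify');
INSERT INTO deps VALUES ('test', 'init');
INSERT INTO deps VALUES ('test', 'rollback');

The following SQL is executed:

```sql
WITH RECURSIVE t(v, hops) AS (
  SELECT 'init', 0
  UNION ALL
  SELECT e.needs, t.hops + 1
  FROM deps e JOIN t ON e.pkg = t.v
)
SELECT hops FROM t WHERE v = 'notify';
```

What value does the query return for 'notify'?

1

Base: (init, hops=0).
Iteration 1: edges from {init} -> (index, hops=1), (notify, hops=1), (scan, hops=1).
Iteration 2: no outgoing edges from {index,notify,scan}; recursion stops.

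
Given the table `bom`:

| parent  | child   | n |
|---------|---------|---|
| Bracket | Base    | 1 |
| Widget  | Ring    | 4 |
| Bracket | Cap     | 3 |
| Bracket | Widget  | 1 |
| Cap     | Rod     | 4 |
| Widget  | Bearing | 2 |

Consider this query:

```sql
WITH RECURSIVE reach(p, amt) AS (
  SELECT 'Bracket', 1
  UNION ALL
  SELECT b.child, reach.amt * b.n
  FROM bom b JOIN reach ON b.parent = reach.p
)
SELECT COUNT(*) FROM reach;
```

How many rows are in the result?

Base: (Bracket, amt=1).
Iteration 1: components of {Bracket} -> Base = 1*1 = 1, Cap = 1*3 = 3, Widget = 1*1 = 1.
Iteration 2: components of {Base,Cap,Widget} -> Bearing = 1*2 = 2, Ring = 1*4 = 4, Rod = 3*4 = 12.
Iteration 3: no further components; recursion stops.
Total rows emitted: 7.

7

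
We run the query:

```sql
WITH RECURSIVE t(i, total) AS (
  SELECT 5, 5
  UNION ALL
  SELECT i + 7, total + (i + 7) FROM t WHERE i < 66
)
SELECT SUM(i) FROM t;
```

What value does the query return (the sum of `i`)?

Base: i=5, total=5.
Iteration 1: 5 < 66 holds -> i = 5 + 7 = 12, total = 5 + 12 = 17.
Iteration 2: 12 < 66 holds -> i = 12 + 7 = 19, total = 17 + 19 = 36.
Iteration 3: 19 < 66 holds -> i = 19 + 7 = 26, total = 36 + 26 = 62.
Iteration 4: 26 < 66 holds -> i = 26 + 7 = 33, total = 62 + 33 = 95.
Iteration 5: 33 < 66 holds -> i = 33 + 7 = 40, total = 95 + 40 = 135.
Iteration 6: 40 < 66 holds -> i = 40 + 7 = 47, total = 135 + 47 = 182.
Iteration 7: 47 < 66 holds -> i = 47 + 7 = 54, total = 182 + 54 = 236.
Iteration 8: 54 < 66 holds -> i = 54 + 7 = 61, total = 236 + 61 = 297.
Iteration 9: 61 < 66 holds -> i = 61 + 7 = 68, total = 297 + 68 = 365.
Iteration 10: 68 < 66 fails; recursion stops.
SUM(i) = 5 + 12 + 19 + 26 + 33 + 40 + 47 + 54 + 61 + 68 = 365.

365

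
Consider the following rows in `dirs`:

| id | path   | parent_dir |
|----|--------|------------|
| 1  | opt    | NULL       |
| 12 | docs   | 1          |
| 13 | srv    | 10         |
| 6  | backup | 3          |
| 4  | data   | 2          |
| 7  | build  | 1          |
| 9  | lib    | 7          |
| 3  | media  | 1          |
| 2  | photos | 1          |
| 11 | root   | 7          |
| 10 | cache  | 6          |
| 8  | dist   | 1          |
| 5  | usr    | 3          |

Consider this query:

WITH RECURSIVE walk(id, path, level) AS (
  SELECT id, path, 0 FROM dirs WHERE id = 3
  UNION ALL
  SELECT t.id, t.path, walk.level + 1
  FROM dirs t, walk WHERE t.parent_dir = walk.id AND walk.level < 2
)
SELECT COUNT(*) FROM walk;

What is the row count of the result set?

4

Base: id=3 (media) at level 0.
Iteration 1: rows with parent_dir in {3} -> usr (id 5, level 1), backup (id 6, level 1).
Iteration 2: rows with parent_dir in {5,6} -> cache (id 10, level 2).
Iteration 3: level < 2 fails for all current rows; recursion stops.
Total rows emitted: 4.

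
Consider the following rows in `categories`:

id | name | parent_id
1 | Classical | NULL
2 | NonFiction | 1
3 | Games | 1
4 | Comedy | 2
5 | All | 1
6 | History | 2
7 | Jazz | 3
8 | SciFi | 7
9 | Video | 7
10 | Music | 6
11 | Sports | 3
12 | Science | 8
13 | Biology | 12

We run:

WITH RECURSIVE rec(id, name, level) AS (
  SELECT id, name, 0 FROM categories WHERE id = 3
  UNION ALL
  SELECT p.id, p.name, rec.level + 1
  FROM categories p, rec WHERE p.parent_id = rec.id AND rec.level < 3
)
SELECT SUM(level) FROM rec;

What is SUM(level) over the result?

9

Base: id=3 (Games) at level 0.
Iteration 1: rows with parent_id in {3} -> Jazz (id 7, level 1), Sports (id 11, level 1).
Iteration 2: rows with parent_id in {7,11} -> SciFi (id 8, level 2), Video (id 9, level 2).
Iteration 3: rows with parent_id in {8,9} -> Science (id 12, level 3).
Iteration 4: level < 3 fails for all current rows; recursion stops.
SUM(level) = 0 + 1 + 1 + 2 + 2 + 3 = 9.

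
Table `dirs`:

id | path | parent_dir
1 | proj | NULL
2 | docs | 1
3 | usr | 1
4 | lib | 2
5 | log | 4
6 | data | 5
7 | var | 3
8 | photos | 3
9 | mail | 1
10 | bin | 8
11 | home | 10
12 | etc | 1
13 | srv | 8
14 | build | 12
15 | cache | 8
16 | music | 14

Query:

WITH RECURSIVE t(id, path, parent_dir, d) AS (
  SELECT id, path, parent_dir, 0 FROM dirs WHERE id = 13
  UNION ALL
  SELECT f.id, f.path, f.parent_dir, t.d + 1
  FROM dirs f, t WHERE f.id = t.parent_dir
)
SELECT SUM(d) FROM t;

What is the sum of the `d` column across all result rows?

Base: id=13 (srv), parent_dir=8, d 0.
Iteration 1: join on id=8 -> photos (id 8, parent_dir=3, d 1).
Iteration 2: join on id=3 -> usr (id 3, parent_dir=1, d 2).
Iteration 3: join on id=1 -> proj (id 1, parent_dir=NULL, d 3).
Iteration 4: parent_dir is NULL; no match; recursion stops.
SUM(d) = 0 + 1 + 2 + 3 = 6.

6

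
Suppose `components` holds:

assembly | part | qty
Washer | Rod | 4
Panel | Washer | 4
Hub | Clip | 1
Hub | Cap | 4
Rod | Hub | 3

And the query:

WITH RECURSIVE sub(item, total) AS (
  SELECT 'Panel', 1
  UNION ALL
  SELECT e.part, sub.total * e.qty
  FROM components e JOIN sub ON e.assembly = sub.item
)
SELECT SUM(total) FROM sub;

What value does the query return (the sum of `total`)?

309

Base: (Panel, total=1).
Iteration 1: components of {Panel} -> Washer = 1*4 = 4.
Iteration 2: components of {Washer} -> Rod = 4*4 = 16.
Iteration 3: components of {Rod} -> Hub = 16*3 = 48.
Iteration 4: components of {Hub} -> Cap = 48*4 = 192, Clip = 48*1 = 48.
Iteration 5: no further components; recursion stops.
SUM(total) = 1 + 4 + 16 + 48 + 48 + 192 = 309.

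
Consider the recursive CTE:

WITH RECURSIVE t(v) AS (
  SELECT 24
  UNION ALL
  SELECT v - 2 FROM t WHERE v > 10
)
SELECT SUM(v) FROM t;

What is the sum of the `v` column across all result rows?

Base: v=24.
Iteration 1: 24 > 10 holds -> v = 24 - 2 = 22.
Iteration 2: 22 > 10 holds -> v = 22 - 2 = 20.
Iteration 3: 20 > 10 holds -> v = 20 - 2 = 18.
Iteration 4: 18 > 10 holds -> v = 18 - 2 = 16.
Iteration 5: 16 > 10 holds -> v = 16 - 2 = 14.
Iteration 6: 14 > 10 holds -> v = 14 - 2 = 12.
Iteration 7: 12 > 10 holds -> v = 12 - 2 = 10.
Iteration 8: 10 > 10 fails; recursion stops.
SUM(v) = 24 + 22 + 20 + 18 + 16 + 14 + 12 + 10 = 136.

136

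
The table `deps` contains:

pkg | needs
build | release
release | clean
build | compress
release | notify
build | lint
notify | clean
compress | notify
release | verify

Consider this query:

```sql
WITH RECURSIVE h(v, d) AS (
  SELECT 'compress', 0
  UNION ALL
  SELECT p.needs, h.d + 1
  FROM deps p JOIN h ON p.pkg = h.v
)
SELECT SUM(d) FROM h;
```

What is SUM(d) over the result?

3

Base: (compress, d=0).
Iteration 1: edges from {compress} -> (notify, d=1).
Iteration 2: edges from {notify} -> (clean, d=2).
Iteration 3: no outgoing edges from {clean}; recursion stops.
SUM(d) = 0 + 1 + 2 = 3.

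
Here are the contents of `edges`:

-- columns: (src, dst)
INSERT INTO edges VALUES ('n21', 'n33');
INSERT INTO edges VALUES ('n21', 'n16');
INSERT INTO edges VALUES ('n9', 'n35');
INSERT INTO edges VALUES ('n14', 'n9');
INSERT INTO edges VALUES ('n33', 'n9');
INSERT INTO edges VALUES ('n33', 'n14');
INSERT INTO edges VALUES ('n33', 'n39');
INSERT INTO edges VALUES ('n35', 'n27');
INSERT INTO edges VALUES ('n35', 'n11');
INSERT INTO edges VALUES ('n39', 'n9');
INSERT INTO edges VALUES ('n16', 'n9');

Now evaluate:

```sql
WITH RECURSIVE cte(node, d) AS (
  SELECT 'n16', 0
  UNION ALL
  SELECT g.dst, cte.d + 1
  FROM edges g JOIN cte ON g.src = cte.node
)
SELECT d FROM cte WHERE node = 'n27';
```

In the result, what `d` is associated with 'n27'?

3

Base: (n16, d=0).
Iteration 1: edges from {n16} -> (n9, d=1).
Iteration 2: edges from {n9} -> (n35, d=2).
Iteration 3: edges from {n35} -> (n11, d=3), (n27, d=3).
Iteration 4: no outgoing edges from {n11,n27}; recursion stops.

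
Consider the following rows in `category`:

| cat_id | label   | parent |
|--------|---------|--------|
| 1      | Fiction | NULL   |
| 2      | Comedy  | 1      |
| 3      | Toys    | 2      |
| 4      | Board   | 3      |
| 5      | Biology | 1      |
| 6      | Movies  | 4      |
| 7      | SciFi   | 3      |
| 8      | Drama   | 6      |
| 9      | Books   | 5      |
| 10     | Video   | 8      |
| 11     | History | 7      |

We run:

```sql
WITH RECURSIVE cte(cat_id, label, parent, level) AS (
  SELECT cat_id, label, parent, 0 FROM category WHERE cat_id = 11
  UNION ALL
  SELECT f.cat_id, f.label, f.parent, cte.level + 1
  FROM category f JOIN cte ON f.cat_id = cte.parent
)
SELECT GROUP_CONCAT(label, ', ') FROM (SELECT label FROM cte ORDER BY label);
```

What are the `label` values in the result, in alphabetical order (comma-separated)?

Base: cat_id=11 (History), parent=7, level 0.
Iteration 1: join on cat_id=7 -> SciFi (id 7, parent=3, level 1).
Iteration 2: join on cat_id=3 -> Toys (id 3, parent=2, level 2).
Iteration 3: join on cat_id=2 -> Comedy (id 2, parent=1, level 3).
Iteration 4: join on cat_id=1 -> Fiction (id 1, parent=NULL, level 4).
Iteration 5: parent is NULL; no match; recursion stops.

Comedy, Fiction, History, SciFi, Toys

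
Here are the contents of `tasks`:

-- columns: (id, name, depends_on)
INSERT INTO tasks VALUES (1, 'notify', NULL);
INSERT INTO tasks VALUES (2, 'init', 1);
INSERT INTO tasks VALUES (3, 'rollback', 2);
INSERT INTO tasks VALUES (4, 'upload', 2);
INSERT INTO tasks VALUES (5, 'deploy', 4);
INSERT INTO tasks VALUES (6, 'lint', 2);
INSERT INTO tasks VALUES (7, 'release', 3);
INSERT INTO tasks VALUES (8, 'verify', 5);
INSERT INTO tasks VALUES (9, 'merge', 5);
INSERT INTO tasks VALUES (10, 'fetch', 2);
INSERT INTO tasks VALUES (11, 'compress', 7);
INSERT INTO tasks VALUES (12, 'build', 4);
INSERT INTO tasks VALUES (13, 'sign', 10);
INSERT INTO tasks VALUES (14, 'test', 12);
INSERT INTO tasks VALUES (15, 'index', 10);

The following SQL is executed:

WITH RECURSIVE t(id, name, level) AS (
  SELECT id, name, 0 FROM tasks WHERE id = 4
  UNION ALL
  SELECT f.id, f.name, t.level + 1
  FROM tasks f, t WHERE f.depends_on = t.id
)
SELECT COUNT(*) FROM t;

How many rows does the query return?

Base: id=4 (upload) at level 0.
Iteration 1: rows with depends_on in {4} -> deploy (id 5, level 1), build (id 12, level 1).
Iteration 2: rows with depends_on in {5,12} -> verify (id 8, level 2), merge (id 9, level 2), test (id 14, level 2).
Iteration 3: no rows with depends_on in {8,9,14}; recursion stops.
Total rows emitted: 6.

6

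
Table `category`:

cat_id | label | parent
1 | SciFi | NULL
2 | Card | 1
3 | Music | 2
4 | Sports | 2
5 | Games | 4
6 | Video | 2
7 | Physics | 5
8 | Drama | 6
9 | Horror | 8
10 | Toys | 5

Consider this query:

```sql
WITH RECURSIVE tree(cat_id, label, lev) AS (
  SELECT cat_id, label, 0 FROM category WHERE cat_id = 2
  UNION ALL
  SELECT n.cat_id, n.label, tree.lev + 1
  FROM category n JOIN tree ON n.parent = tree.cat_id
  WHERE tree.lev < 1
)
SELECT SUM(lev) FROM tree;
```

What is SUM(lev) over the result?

Base: cat_id=2 (Card) at lev 0.
Iteration 1: rows with parent in {2} -> Music (id 3, lev 1), Sports (id 4, lev 1), Video (id 6, lev 1).
Iteration 2: lev < 1 fails for all current rows; recursion stops.
SUM(lev) = 0 + 1 + 1 + 1 = 3.

3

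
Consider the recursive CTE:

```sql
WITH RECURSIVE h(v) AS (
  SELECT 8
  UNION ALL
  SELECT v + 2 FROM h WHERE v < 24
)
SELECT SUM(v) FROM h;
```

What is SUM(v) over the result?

144

Base: v=8.
Iteration 1: 8 < 24 holds -> v = 8 + 2 = 10.
Iteration 2: 10 < 24 holds -> v = 10 + 2 = 12.
Iteration 3: 12 < 24 holds -> v = 12 + 2 = 14.
Iteration 4: 14 < 24 holds -> v = 14 + 2 = 16.
Iteration 5: 16 < 24 holds -> v = 16 + 2 = 18.
Iteration 6: 18 < 24 holds -> v = 18 + 2 = 20.
Iteration 7: 20 < 24 holds -> v = 20 + 2 = 22.
Iteration 8: 22 < 24 holds -> v = 22 + 2 = 24.
Iteration 9: 24 < 24 fails; recursion stops.
SUM(v) = 8 + 10 + 12 + 14 + 16 + 18 + 20 + 22 + 24 = 144.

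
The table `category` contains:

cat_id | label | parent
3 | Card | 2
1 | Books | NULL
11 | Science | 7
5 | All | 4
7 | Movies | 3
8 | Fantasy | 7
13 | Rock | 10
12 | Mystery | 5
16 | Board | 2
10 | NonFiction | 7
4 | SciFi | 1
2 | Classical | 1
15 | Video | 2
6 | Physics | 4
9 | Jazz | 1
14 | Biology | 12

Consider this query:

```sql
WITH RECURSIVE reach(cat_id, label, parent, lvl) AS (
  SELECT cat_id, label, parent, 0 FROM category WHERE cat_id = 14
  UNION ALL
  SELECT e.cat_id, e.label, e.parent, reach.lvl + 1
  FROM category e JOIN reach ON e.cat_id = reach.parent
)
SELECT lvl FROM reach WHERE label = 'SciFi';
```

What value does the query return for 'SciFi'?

Base: cat_id=14 (Biology), parent=12, lvl 0.
Iteration 1: join on cat_id=12 -> Mystery (id 12, parent=5, lvl 1).
Iteration 2: join on cat_id=5 -> All (id 5, parent=4, lvl 2).
Iteration 3: join on cat_id=4 -> SciFi (id 4, parent=1, lvl 3).
Iteration 4: join on cat_id=1 -> Books (id 1, parent=NULL, lvl 4).
Iteration 5: parent is NULL; no match; recursion stops.

3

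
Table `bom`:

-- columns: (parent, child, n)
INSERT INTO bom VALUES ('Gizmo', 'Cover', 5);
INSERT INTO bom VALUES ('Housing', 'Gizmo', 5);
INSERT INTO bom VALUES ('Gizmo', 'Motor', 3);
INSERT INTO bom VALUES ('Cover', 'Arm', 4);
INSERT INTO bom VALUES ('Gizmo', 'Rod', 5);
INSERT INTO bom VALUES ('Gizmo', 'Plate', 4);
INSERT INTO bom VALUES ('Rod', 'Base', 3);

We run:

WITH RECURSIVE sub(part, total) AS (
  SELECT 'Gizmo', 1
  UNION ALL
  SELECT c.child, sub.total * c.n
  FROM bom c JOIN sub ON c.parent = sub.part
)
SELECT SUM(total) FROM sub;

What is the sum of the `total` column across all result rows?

Base: (Gizmo, total=1).
Iteration 1: components of {Gizmo} -> Cover = 1*5 = 5, Motor = 1*3 = 3, Plate = 1*4 = 4, Rod = 1*5 = 5.
Iteration 2: components of {Cover,Motor,Plate,Rod} -> Arm = 5*4 = 20, Base = 5*3 = 15.
Iteration 3: no further components; recursion stops.
SUM(total) = 1 + 5 + 3 + 5 + 4 + 20 + 15 = 53.

53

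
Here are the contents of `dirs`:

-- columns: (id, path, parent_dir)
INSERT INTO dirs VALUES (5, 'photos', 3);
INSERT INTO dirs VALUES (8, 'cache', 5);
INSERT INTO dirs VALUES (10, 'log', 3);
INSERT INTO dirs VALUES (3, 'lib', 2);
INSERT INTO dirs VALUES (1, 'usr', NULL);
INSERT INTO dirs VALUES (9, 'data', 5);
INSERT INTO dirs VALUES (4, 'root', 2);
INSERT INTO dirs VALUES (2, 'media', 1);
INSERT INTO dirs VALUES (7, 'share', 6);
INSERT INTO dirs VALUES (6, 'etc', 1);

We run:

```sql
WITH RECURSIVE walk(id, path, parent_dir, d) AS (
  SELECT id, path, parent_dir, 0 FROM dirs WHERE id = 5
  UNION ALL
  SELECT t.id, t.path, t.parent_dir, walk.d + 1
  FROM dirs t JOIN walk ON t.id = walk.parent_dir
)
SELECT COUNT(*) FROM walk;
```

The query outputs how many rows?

Base: id=5 (photos), parent_dir=3, d 0.
Iteration 1: join on id=3 -> lib (id 3, parent_dir=2, d 1).
Iteration 2: join on id=2 -> media (id 2, parent_dir=1, d 2).
Iteration 3: join on id=1 -> usr (id 1, parent_dir=NULL, d 3).
Iteration 4: parent_dir is NULL; no match; recursion stops.
Total rows emitted: 4.

4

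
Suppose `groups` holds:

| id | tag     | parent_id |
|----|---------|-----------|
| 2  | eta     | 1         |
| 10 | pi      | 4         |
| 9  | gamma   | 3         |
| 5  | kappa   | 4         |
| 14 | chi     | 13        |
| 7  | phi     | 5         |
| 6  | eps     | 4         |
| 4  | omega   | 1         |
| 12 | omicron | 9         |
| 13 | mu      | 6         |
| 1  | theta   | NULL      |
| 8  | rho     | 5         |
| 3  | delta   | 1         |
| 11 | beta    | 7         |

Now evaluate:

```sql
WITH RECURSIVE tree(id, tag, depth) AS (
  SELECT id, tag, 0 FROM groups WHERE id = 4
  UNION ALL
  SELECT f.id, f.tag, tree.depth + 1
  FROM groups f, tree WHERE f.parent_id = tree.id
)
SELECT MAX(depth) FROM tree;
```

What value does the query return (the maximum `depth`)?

3

Base: id=4 (omega) at depth 0.
Iteration 1: rows with parent_id in {4} -> kappa (id 5, depth 1), eps (id 6, depth 1), pi (id 10, depth 1).
Iteration 2: rows with parent_id in {5,6,10} -> phi (id 7, depth 2), rho (id 8, depth 2), mu (id 13, depth 2).
Iteration 3: rows with parent_id in {7,8,13} -> beta (id 11, depth 3), chi (id 14, depth 3).
Iteration 4: no rows with parent_id in {11,14}; recursion stops.
depth values: 0, 1, 1, 1, 2, 2, 2, 3, 3; the maximum is 3.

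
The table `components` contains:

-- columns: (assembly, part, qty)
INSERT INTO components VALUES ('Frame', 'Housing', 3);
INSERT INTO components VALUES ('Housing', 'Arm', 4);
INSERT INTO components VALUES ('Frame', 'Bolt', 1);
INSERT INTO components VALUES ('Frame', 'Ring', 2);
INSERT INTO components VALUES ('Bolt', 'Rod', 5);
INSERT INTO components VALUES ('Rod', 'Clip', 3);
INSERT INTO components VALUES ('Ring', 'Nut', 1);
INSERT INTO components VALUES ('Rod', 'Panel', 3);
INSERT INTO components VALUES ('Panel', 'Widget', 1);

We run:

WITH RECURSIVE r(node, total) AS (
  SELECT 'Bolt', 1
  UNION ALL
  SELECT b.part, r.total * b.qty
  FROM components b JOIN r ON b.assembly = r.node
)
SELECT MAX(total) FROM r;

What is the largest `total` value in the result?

15

Base: (Bolt, total=1).
Iteration 1: components of {Bolt} -> Rod = 1*5 = 5.
Iteration 2: components of {Rod} -> Clip = 5*3 = 15, Panel = 5*3 = 15.
Iteration 3: components of {Clip,Panel} -> Widget = 15*1 = 15.
Iteration 4: no further components; recursion stops.
total values: 1, 5, 15, 15, 15; the maximum is 15.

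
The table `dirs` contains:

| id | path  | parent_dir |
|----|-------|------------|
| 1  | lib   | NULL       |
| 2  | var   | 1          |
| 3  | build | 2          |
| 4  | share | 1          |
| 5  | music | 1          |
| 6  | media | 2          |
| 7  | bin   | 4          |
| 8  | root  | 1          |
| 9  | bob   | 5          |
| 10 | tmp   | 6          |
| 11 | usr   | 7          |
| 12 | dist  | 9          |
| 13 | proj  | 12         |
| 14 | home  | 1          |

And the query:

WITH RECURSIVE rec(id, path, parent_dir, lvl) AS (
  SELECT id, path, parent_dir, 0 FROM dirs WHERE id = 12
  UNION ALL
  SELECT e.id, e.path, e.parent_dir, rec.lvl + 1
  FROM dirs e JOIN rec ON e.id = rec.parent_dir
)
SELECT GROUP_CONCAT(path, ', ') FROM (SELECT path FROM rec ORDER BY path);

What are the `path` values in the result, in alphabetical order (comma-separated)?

bob, dist, lib, music

Base: id=12 (dist), parent_dir=9, lvl 0.
Iteration 1: join on id=9 -> bob (id 9, parent_dir=5, lvl 1).
Iteration 2: join on id=5 -> music (id 5, parent_dir=1, lvl 2).
Iteration 3: join on id=1 -> lib (id 1, parent_dir=NULL, lvl 3).
Iteration 4: parent_dir is NULL; no match; recursion stops.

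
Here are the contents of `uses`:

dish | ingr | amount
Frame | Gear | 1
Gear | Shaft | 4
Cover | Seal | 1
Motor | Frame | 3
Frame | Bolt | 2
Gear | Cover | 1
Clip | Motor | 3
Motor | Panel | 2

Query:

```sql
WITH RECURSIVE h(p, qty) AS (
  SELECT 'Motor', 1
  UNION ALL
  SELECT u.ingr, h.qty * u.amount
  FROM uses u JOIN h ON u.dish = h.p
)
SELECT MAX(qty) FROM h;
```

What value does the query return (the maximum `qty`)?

12

Base: (Motor, qty=1).
Iteration 1: components of {Motor} -> Frame = 1*3 = 3, Panel = 1*2 = 2.
Iteration 2: components of {Frame,Panel} -> Bolt = 3*2 = 6, Gear = 3*1 = 3.
Iteration 3: components of {Bolt,Gear} -> Cover = 3*1 = 3, Shaft = 3*4 = 12.
Iteration 4: components of {Cover,Shaft} -> Seal = 3*1 = 3.
Iteration 5: no further components; recursion stops.
qty values: 1, 3, 2, 6, 3, 3, 12, 3; the maximum is 12.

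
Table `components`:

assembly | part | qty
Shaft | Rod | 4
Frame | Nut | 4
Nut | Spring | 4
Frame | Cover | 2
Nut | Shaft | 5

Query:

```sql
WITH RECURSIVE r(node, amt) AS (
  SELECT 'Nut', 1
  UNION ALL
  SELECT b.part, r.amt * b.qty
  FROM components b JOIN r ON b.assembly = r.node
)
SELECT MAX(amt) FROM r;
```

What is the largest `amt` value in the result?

Base: (Nut, amt=1).
Iteration 1: components of {Nut} -> Shaft = 1*5 = 5, Spring = 1*4 = 4.
Iteration 2: components of {Shaft,Spring} -> Rod = 5*4 = 20.
Iteration 3: no further components; recursion stops.
amt values: 1, 4, 5, 20; the maximum is 20.

20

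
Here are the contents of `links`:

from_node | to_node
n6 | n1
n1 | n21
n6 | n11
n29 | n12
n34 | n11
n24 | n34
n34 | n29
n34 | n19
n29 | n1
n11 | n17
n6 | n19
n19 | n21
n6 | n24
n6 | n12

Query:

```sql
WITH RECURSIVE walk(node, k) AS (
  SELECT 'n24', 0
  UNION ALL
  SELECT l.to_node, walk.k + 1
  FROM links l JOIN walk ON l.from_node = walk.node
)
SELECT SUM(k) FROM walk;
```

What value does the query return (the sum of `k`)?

23

Base: (n24, k=0).
Iteration 1: edges from {n24} -> (n34, k=1).
Iteration 2: edges from {n34} -> (n11, k=2), (n19, k=2), (n29, k=2).
Iteration 3: edges from {n11,n19,n29} -> (n1, k=3), (n12, k=3), (n17, k=3), (n21, k=3).
Iteration 4: edges from {n1,n12,n17,n21} -> (n21, k=4).
Iteration 5: no outgoing edges from {n21}; recursion stops.
SUM(k) = 0 + 1 + 2 + 2 + 2 + 3 + 3 + 3 + 3 + 4 = 23.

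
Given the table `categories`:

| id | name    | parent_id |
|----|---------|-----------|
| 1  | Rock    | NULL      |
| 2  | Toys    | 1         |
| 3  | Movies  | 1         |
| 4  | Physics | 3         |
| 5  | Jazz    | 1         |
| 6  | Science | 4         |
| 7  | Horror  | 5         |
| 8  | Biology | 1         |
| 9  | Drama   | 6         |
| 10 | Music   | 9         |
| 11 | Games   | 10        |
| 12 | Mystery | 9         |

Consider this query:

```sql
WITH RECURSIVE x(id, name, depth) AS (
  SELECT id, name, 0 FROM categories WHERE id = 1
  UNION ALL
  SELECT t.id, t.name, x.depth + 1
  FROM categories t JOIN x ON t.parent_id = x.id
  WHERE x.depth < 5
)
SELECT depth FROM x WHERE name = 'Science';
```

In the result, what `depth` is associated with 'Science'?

Base: id=1 (Rock) at depth 0.
Iteration 1: rows with parent_id in {1} -> Toys (id 2, depth 1), Movies (id 3, depth 1), Jazz (id 5, depth 1), Biology (id 8, depth 1).
Iteration 2: rows with parent_id in {2,3,5,8} -> Physics (id 4, depth 2), Horror (id 7, depth 2).
Iteration 3: rows with parent_id in {4,7} -> Science (id 6, depth 3).
Iteration 4: rows with parent_id in {6} -> Drama (id 9, depth 4).
Iteration 5: rows with parent_id in {9} -> Music (id 10, depth 5), Mystery (id 12, depth 5).
Iteration 6: depth < 5 fails for all current rows; recursion stops.

3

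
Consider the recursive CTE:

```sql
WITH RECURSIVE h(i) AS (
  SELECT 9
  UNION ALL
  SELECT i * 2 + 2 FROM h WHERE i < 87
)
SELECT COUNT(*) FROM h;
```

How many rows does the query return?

Base: i=9.
Iteration 1: 9 < 87 holds -> i = 9 * 2 + 2 = 20.
Iteration 2: 20 < 87 holds -> i = 20 * 2 + 2 = 42.
Iteration 3: 42 < 87 holds -> i = 42 * 2 + 2 = 86.
Iteration 4: 86 < 87 holds -> i = 86 * 2 + 2 = 174.
Iteration 5: 174 < 87 fails; recursion stops.
Total rows emitted: 5.

5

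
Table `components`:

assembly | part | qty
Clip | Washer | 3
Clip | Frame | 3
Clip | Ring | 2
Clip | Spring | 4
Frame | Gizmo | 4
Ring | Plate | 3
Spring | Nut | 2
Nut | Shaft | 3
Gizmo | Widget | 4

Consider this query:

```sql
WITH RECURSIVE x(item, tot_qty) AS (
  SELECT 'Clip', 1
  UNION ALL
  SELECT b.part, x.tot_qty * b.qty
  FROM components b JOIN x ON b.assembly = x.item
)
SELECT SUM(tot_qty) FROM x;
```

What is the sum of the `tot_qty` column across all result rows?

Base: (Clip, tot_qty=1).
Iteration 1: components of {Clip} -> Frame = 1*3 = 3, Ring = 1*2 = 2, Spring = 1*4 = 4, Washer = 1*3 = 3.
Iteration 2: components of {Frame,Ring,Spring,Washer} -> Gizmo = 3*4 = 12, Nut = 4*2 = 8, Plate = 2*3 = 6.
Iteration 3: components of {Gizmo,Nut,Plate} -> Shaft = 8*3 = 24, Widget = 12*4 = 48.
Iteration 4: no further components; recursion stops.
SUM(tot_qty) = 1 + 3 + 3 + 2 + 4 + 12 + 6 + 8 + 48 + 24 = 111.

111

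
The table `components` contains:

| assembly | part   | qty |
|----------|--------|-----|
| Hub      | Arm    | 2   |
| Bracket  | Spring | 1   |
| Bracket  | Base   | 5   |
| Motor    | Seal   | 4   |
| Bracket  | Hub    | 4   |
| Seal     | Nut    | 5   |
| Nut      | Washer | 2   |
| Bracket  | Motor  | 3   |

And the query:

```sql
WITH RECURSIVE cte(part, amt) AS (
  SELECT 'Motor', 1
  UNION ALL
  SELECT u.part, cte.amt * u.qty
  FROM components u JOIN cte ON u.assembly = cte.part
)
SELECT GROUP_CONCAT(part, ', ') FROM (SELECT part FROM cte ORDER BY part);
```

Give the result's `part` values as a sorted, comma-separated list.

Motor, Nut, Seal, Washer

Base: (Motor, amt=1).
Iteration 1: components of {Motor} -> Seal = 1*4 = 4.
Iteration 2: components of {Seal} -> Nut = 4*5 = 20.
Iteration 3: components of {Nut} -> Washer = 20*2 = 40.
Iteration 4: no further components; recursion stops.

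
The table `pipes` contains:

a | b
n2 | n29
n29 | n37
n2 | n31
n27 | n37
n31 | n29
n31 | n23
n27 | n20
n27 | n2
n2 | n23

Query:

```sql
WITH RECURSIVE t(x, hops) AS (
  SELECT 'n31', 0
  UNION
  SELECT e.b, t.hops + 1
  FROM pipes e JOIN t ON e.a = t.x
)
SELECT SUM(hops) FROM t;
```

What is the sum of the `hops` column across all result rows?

Base: (n31, hops=0).
Iteration 1: edges from {n31} -> (n23, hops=1), (n29, hops=1).
Iteration 2: edges from {n23,n29} -> (n37, hops=2).
Iteration 3: no outgoing edges from {n37}; recursion stops.
SUM(hops) = 0 + 1 + 1 + 2 = 4.

4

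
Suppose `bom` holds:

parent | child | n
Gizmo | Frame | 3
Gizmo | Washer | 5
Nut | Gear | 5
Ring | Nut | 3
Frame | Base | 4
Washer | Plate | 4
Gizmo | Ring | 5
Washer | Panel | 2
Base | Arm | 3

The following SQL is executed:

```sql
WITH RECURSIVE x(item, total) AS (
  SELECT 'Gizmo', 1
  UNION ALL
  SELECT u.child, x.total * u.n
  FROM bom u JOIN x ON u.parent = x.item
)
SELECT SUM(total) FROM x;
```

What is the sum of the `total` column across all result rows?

182

Base: (Gizmo, total=1).
Iteration 1: components of {Gizmo} -> Frame = 1*3 = 3, Ring = 1*5 = 5, Washer = 1*5 = 5.
Iteration 2: components of {Frame,Ring,Washer} -> Base = 3*4 = 12, Nut = 5*3 = 15, Panel = 5*2 = 10, Plate = 5*4 = 20.
Iteration 3: components of {Base,Nut,Panel,Plate} -> Arm = 12*3 = 36, Gear = 15*5 = 75.
Iteration 4: no further components; recursion stops.
SUM(total) = 1 + 5 + 3 + 5 + 15 + 12 + 10 + 20 + 75 + 36 = 182.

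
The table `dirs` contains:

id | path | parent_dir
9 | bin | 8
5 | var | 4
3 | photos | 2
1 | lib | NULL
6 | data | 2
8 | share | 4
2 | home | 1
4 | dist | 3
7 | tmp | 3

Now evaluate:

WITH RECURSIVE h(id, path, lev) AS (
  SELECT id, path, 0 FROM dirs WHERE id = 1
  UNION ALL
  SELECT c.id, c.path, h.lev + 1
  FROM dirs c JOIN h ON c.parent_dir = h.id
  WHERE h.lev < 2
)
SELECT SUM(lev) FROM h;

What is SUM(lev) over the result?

5

Base: id=1 (lib) at lev 0.
Iteration 1: rows with parent_dir in {1} -> home (id 2, lev 1).
Iteration 2: rows with parent_dir in {2} -> photos (id 3, lev 2), data (id 6, lev 2).
Iteration 3: lev < 2 fails for all current rows; recursion stops.
SUM(lev) = 0 + 1 + 2 + 2 = 5.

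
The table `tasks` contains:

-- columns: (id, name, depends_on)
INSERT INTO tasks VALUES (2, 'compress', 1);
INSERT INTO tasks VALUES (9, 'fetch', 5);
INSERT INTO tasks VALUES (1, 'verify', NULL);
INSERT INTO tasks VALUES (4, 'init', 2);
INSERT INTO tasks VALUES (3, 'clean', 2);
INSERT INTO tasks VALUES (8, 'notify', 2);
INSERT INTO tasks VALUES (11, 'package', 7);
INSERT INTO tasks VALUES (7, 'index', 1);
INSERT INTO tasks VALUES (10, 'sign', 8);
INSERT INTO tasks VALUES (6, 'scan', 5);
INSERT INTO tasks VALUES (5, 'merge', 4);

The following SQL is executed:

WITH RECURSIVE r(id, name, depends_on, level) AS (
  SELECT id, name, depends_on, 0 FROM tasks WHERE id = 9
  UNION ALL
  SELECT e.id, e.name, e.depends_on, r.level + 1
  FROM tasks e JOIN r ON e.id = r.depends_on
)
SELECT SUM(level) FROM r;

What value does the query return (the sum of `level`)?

Base: id=9 (fetch), depends_on=5, level 0.
Iteration 1: join on id=5 -> merge (id 5, depends_on=4, level 1).
Iteration 2: join on id=4 -> init (id 4, depends_on=2, level 2).
Iteration 3: join on id=2 -> compress (id 2, depends_on=1, level 3).
Iteration 4: join on id=1 -> verify (id 1, depends_on=NULL, level 4).
Iteration 5: depends_on is NULL; no match; recursion stops.
SUM(level) = 0 + 1 + 2 + 3 + 4 = 10.

10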